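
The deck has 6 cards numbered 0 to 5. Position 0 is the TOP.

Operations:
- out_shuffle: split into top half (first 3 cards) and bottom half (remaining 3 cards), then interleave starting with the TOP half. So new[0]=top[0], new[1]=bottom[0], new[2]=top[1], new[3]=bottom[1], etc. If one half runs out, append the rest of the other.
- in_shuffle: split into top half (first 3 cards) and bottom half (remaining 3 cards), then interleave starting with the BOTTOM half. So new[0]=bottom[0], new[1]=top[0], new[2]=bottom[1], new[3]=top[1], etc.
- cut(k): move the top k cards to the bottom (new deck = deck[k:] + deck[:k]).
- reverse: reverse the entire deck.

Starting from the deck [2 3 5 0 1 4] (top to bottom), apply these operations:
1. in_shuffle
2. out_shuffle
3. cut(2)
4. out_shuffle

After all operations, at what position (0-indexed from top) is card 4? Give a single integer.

Answer: 2

Derivation:
After op 1 (in_shuffle): [0 2 1 3 4 5]
After op 2 (out_shuffle): [0 3 2 4 1 5]
After op 3 (cut(2)): [2 4 1 5 0 3]
After op 4 (out_shuffle): [2 5 4 0 1 3]
Card 4 is at position 2.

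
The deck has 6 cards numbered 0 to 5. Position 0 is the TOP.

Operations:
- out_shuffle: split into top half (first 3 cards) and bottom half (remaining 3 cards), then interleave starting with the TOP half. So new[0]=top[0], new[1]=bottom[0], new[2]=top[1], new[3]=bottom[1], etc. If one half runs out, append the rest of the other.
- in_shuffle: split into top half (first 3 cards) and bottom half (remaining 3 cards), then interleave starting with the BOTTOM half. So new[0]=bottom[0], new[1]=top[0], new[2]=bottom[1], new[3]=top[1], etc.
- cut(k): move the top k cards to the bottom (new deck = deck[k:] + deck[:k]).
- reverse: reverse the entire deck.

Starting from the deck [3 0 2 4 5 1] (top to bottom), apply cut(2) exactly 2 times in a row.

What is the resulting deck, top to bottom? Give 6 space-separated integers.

Answer: 5 1 3 0 2 4

Derivation:
After op 1 (cut(2)): [2 4 5 1 3 0]
After op 2 (cut(2)): [5 1 3 0 2 4]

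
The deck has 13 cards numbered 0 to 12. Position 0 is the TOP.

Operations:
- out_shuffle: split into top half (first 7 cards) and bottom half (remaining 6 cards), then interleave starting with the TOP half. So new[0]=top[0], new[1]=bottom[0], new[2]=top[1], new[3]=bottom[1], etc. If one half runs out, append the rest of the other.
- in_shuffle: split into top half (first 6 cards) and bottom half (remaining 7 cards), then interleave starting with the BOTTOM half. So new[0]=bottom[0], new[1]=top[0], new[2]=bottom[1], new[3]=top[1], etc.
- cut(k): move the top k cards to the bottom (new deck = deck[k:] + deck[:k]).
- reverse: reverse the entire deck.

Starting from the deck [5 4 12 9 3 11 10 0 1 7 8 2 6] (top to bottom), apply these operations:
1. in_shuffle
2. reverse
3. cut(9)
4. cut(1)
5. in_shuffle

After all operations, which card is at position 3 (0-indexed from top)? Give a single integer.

After op 1 (in_shuffle): [10 5 0 4 1 12 7 9 8 3 2 11 6]
After op 2 (reverse): [6 11 2 3 8 9 7 12 1 4 0 5 10]
After op 3 (cut(9)): [4 0 5 10 6 11 2 3 8 9 7 12 1]
After op 4 (cut(1)): [0 5 10 6 11 2 3 8 9 7 12 1 4]
After op 5 (in_shuffle): [3 0 8 5 9 10 7 6 12 11 1 2 4]
Position 3: card 5.

Answer: 5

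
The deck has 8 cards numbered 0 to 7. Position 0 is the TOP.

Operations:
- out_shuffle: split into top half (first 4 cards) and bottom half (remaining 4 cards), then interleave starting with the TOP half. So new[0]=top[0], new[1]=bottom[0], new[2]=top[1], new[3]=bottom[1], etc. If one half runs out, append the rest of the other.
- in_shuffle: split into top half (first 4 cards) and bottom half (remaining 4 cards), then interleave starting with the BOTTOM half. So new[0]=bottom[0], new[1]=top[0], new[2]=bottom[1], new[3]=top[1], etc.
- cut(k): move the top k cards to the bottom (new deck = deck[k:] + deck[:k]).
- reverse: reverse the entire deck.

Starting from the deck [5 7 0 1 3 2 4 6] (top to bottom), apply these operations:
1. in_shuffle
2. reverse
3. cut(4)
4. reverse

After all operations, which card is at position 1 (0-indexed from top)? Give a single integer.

After op 1 (in_shuffle): [3 5 2 7 4 0 6 1]
After op 2 (reverse): [1 6 0 4 7 2 5 3]
After op 3 (cut(4)): [7 2 5 3 1 6 0 4]
After op 4 (reverse): [4 0 6 1 3 5 2 7]
Position 1: card 0.

Answer: 0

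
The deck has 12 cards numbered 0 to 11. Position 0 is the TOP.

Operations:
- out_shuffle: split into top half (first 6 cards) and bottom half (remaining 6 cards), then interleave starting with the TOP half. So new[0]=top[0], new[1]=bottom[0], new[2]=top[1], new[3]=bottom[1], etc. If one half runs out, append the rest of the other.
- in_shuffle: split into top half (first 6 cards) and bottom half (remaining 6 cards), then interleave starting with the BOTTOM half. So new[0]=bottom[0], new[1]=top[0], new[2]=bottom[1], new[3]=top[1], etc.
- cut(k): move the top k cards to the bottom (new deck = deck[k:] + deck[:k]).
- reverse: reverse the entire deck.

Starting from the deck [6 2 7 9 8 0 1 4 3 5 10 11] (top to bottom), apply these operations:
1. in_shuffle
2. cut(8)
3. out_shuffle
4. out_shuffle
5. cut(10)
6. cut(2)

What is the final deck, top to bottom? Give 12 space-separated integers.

Answer: 10 0 4 7 8 1 2 5 11 6 3 9

Derivation:
After op 1 (in_shuffle): [1 6 4 2 3 7 5 9 10 8 11 0]
After op 2 (cut(8)): [10 8 11 0 1 6 4 2 3 7 5 9]
After op 3 (out_shuffle): [10 4 8 2 11 3 0 7 1 5 6 9]
After op 4 (out_shuffle): [10 0 4 7 8 1 2 5 11 6 3 9]
After op 5 (cut(10)): [3 9 10 0 4 7 8 1 2 5 11 6]
After op 6 (cut(2)): [10 0 4 7 8 1 2 5 11 6 3 9]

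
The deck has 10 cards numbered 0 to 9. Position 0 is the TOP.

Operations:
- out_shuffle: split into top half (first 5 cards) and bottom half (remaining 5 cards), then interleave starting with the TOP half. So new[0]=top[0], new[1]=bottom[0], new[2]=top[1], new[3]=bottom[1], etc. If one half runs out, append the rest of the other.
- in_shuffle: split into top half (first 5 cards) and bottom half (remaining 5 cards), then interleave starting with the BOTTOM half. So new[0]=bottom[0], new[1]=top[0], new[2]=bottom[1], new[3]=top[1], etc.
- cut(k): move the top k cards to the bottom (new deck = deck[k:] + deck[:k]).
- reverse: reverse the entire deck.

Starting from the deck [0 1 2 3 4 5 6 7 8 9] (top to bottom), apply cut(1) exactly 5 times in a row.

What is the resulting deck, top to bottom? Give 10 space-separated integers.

Answer: 5 6 7 8 9 0 1 2 3 4

Derivation:
After op 1 (cut(1)): [1 2 3 4 5 6 7 8 9 0]
After op 2 (cut(1)): [2 3 4 5 6 7 8 9 0 1]
After op 3 (cut(1)): [3 4 5 6 7 8 9 0 1 2]
After op 4 (cut(1)): [4 5 6 7 8 9 0 1 2 3]
After op 5 (cut(1)): [5 6 7 8 9 0 1 2 3 4]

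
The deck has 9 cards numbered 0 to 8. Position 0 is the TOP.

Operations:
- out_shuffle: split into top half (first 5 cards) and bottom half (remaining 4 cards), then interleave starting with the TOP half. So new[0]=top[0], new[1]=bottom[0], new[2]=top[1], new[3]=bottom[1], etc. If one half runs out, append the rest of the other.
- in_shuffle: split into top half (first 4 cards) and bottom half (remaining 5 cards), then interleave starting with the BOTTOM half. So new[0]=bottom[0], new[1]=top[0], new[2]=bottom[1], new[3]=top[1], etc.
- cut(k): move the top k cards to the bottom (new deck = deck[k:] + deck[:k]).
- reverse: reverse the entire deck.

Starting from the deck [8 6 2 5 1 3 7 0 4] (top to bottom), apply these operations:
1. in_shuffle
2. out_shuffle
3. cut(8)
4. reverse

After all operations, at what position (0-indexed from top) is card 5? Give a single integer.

After op 1 (in_shuffle): [1 8 3 6 7 2 0 5 4]
After op 2 (out_shuffle): [1 2 8 0 3 5 6 4 7]
After op 3 (cut(8)): [7 1 2 8 0 3 5 6 4]
After op 4 (reverse): [4 6 5 3 0 8 2 1 7]
Card 5 is at position 2.

Answer: 2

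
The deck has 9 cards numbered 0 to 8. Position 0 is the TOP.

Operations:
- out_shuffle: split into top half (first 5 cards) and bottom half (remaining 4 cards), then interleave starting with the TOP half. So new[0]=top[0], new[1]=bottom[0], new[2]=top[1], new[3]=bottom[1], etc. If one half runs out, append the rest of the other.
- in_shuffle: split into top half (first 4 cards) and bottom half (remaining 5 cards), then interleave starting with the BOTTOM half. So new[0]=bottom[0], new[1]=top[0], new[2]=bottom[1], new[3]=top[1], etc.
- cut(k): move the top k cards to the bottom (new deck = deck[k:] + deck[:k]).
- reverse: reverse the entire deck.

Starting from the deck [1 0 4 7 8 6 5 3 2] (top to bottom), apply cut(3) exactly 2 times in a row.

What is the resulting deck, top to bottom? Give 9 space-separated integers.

After op 1 (cut(3)): [7 8 6 5 3 2 1 0 4]
After op 2 (cut(3)): [5 3 2 1 0 4 7 8 6]

Answer: 5 3 2 1 0 4 7 8 6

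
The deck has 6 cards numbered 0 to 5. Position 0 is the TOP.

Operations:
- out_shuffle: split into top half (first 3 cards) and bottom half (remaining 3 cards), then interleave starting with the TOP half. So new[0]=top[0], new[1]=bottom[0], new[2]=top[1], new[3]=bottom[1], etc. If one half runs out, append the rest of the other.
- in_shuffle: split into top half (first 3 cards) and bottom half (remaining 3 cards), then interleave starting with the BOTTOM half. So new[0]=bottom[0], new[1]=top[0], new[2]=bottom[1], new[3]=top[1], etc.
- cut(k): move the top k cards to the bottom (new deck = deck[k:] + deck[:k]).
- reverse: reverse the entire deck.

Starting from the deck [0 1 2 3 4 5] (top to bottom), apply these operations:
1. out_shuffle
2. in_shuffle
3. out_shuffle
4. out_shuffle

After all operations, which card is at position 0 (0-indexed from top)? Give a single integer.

After op 1 (out_shuffle): [0 3 1 4 2 5]
After op 2 (in_shuffle): [4 0 2 3 5 1]
After op 3 (out_shuffle): [4 3 0 5 2 1]
After op 4 (out_shuffle): [4 5 3 2 0 1]
Position 0: card 4.

Answer: 4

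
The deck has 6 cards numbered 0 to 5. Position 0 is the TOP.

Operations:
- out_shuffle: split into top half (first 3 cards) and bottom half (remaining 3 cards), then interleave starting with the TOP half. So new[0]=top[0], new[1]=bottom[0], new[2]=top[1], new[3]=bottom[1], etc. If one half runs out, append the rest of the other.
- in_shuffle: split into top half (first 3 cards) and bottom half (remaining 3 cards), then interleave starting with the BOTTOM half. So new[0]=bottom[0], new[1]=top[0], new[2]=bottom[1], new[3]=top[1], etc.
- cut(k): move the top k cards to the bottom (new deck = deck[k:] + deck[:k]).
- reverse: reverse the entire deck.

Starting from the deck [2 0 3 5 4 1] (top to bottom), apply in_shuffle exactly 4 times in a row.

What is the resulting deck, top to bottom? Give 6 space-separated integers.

After op 1 (in_shuffle): [5 2 4 0 1 3]
After op 2 (in_shuffle): [0 5 1 2 3 4]
After op 3 (in_shuffle): [2 0 3 5 4 1]
After op 4 (in_shuffle): [5 2 4 0 1 3]

Answer: 5 2 4 0 1 3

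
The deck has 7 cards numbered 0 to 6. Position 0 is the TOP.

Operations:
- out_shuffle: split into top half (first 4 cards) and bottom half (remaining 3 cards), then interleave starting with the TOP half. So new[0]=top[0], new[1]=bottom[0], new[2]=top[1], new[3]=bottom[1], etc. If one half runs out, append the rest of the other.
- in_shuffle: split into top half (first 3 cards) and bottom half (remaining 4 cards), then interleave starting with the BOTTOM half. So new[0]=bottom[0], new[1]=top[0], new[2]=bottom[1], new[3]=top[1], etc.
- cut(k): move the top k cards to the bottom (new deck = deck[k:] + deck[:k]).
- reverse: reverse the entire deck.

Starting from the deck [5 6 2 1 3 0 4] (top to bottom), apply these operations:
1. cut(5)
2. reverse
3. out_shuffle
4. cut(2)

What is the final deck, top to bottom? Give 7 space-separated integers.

Answer: 1 4 2 0 6 3 5

Derivation:
After op 1 (cut(5)): [0 4 5 6 2 1 3]
After op 2 (reverse): [3 1 2 6 5 4 0]
After op 3 (out_shuffle): [3 5 1 4 2 0 6]
After op 4 (cut(2)): [1 4 2 0 6 3 5]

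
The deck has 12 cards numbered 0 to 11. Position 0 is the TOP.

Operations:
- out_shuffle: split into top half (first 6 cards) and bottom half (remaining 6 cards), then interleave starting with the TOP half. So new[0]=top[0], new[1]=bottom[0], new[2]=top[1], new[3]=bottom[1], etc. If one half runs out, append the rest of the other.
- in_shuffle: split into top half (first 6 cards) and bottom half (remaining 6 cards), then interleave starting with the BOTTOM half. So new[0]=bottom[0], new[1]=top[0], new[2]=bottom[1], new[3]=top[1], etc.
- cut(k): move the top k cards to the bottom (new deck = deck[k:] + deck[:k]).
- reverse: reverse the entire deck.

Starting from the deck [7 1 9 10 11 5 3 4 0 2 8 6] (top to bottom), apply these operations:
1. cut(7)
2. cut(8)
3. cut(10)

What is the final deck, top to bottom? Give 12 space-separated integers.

Answer: 1 9 10 11 5 3 4 0 2 8 6 7

Derivation:
After op 1 (cut(7)): [4 0 2 8 6 7 1 9 10 11 5 3]
After op 2 (cut(8)): [10 11 5 3 4 0 2 8 6 7 1 9]
After op 3 (cut(10)): [1 9 10 11 5 3 4 0 2 8 6 7]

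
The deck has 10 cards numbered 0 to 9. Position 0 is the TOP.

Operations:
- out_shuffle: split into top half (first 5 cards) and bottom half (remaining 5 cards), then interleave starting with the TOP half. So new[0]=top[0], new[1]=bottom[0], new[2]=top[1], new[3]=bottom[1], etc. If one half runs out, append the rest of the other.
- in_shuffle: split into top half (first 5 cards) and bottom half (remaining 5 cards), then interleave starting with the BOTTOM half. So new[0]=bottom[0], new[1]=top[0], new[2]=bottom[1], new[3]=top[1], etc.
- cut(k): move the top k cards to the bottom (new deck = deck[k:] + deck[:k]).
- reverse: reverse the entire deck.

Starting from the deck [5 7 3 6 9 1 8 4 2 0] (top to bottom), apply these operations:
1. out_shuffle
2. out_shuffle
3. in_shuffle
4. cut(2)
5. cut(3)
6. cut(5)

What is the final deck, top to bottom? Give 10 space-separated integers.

After op 1 (out_shuffle): [5 1 7 8 3 4 6 2 9 0]
After op 2 (out_shuffle): [5 4 1 6 7 2 8 9 3 0]
After op 3 (in_shuffle): [2 5 8 4 9 1 3 6 0 7]
After op 4 (cut(2)): [8 4 9 1 3 6 0 7 2 5]
After op 5 (cut(3)): [1 3 6 0 7 2 5 8 4 9]
After op 6 (cut(5)): [2 5 8 4 9 1 3 6 0 7]

Answer: 2 5 8 4 9 1 3 6 0 7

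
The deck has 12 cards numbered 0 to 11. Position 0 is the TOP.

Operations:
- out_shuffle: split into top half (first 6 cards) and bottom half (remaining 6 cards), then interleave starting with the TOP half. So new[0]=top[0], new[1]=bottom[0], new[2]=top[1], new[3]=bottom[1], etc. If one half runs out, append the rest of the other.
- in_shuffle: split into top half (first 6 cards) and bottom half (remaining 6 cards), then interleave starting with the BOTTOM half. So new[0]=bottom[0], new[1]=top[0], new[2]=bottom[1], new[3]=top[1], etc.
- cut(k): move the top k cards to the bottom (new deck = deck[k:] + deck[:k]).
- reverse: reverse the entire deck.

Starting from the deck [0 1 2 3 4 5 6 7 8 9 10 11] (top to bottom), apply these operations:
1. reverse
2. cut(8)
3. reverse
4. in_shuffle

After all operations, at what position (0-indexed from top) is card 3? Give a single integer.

Answer: 10

Derivation:
After op 1 (reverse): [11 10 9 8 7 6 5 4 3 2 1 0]
After op 2 (cut(8)): [3 2 1 0 11 10 9 8 7 6 5 4]
After op 3 (reverse): [4 5 6 7 8 9 10 11 0 1 2 3]
After op 4 (in_shuffle): [10 4 11 5 0 6 1 7 2 8 3 9]
Card 3 is at position 10.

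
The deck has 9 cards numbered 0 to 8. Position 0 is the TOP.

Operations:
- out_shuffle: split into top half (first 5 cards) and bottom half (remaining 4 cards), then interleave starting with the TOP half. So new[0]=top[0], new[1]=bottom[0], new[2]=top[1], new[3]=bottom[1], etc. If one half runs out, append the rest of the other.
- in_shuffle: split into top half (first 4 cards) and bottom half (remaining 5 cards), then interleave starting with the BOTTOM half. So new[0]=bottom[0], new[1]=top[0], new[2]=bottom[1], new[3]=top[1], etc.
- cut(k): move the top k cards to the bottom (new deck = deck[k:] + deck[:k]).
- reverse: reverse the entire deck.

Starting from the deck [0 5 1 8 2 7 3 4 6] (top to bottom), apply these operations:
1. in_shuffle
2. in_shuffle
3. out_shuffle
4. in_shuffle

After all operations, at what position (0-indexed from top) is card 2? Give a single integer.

Answer: 5

Derivation:
After op 1 (in_shuffle): [2 0 7 5 3 1 4 8 6]
After op 2 (in_shuffle): [3 2 1 0 4 7 8 5 6]
After op 3 (out_shuffle): [3 7 2 8 1 5 0 6 4]
After op 4 (in_shuffle): [1 3 5 7 0 2 6 8 4]
Card 2 is at position 5.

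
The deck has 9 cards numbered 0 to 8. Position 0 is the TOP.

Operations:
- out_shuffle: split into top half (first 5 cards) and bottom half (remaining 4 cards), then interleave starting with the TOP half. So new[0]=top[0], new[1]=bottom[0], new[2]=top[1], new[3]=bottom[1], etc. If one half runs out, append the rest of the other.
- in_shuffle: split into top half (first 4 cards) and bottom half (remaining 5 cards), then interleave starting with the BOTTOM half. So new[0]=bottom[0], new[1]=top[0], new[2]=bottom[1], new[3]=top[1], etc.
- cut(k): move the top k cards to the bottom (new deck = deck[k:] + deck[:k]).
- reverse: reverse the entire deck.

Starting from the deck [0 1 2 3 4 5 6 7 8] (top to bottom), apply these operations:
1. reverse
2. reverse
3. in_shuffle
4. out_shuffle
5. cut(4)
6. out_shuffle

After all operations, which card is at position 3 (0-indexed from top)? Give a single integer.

After op 1 (reverse): [8 7 6 5 4 3 2 1 0]
After op 2 (reverse): [0 1 2 3 4 5 6 7 8]
After op 3 (in_shuffle): [4 0 5 1 6 2 7 3 8]
After op 4 (out_shuffle): [4 2 0 7 5 3 1 8 6]
After op 5 (cut(4)): [5 3 1 8 6 4 2 0 7]
After op 6 (out_shuffle): [5 4 3 2 1 0 8 7 6]
Position 3: card 2.

Answer: 2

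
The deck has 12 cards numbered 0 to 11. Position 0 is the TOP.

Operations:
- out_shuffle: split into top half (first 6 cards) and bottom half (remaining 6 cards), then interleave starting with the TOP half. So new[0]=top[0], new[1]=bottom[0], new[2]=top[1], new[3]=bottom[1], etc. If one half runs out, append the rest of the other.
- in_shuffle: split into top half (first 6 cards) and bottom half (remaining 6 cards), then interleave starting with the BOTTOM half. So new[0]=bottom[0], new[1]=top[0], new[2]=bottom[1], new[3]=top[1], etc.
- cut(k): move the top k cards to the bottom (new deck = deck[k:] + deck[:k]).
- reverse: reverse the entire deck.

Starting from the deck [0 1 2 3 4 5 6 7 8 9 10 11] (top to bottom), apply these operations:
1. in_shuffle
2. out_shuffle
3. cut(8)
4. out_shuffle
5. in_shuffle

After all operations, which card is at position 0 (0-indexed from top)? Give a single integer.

After op 1 (in_shuffle): [6 0 7 1 8 2 9 3 10 4 11 5]
After op 2 (out_shuffle): [6 9 0 3 7 10 1 4 8 11 2 5]
After op 3 (cut(8)): [8 11 2 5 6 9 0 3 7 10 1 4]
After op 4 (out_shuffle): [8 0 11 3 2 7 5 10 6 1 9 4]
After op 5 (in_shuffle): [5 8 10 0 6 11 1 3 9 2 4 7]
Position 0: card 5.

Answer: 5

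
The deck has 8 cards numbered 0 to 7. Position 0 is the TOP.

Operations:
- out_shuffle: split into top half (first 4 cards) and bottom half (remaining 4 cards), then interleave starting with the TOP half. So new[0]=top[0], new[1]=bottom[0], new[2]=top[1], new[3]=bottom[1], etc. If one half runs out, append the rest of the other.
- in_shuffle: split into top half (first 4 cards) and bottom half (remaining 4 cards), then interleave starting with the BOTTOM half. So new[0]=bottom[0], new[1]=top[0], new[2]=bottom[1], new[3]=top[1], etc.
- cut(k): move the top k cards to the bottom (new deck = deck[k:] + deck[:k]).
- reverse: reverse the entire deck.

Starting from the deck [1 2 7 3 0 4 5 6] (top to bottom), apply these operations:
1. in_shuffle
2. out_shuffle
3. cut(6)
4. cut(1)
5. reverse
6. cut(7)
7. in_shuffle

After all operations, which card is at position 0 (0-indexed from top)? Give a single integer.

Answer: 7

Derivation:
After op 1 (in_shuffle): [0 1 4 2 5 7 6 3]
After op 2 (out_shuffle): [0 5 1 7 4 6 2 3]
After op 3 (cut(6)): [2 3 0 5 1 7 4 6]
After op 4 (cut(1)): [3 0 5 1 7 4 6 2]
After op 5 (reverse): [2 6 4 7 1 5 0 3]
After op 6 (cut(7)): [3 2 6 4 7 1 5 0]
After op 7 (in_shuffle): [7 3 1 2 5 6 0 4]
Position 0: card 7.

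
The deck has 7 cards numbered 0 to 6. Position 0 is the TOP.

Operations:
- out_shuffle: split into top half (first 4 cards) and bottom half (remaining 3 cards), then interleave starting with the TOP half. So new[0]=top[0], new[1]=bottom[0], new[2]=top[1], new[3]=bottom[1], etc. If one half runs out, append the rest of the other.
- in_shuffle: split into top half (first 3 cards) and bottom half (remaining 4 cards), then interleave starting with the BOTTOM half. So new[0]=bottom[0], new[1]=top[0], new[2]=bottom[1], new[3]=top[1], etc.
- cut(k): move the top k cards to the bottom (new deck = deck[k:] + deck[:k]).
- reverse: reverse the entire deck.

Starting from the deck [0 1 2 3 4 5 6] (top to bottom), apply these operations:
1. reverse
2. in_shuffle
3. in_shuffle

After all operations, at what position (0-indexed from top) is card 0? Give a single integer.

After op 1 (reverse): [6 5 4 3 2 1 0]
After op 2 (in_shuffle): [3 6 2 5 1 4 0]
After op 3 (in_shuffle): [5 3 1 6 4 2 0]
Card 0 is at position 6.

Answer: 6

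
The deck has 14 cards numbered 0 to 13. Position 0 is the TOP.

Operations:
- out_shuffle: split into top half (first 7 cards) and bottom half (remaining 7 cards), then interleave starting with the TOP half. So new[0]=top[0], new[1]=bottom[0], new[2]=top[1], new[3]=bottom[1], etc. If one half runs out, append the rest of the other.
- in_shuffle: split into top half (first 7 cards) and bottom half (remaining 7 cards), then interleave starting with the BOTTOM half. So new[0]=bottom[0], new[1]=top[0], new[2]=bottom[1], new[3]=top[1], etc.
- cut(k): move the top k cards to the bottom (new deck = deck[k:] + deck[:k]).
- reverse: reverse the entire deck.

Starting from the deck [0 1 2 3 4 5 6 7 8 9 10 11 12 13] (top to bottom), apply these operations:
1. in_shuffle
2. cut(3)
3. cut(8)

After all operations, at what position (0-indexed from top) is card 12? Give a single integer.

After op 1 (in_shuffle): [7 0 8 1 9 2 10 3 11 4 12 5 13 6]
After op 2 (cut(3)): [1 9 2 10 3 11 4 12 5 13 6 7 0 8]
After op 3 (cut(8)): [5 13 6 7 0 8 1 9 2 10 3 11 4 12]
Card 12 is at position 13.

Answer: 13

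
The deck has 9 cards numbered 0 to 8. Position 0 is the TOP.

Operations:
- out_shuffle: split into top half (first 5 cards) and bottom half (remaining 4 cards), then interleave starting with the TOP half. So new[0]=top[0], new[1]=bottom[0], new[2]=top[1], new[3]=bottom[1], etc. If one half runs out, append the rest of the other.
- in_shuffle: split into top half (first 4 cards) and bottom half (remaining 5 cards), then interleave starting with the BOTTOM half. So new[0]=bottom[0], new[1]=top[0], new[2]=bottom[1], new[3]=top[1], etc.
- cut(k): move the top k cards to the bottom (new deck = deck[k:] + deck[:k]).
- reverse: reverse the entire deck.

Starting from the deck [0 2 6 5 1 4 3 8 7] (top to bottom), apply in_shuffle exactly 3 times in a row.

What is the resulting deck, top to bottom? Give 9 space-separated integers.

Answer: 8 3 4 1 5 6 2 0 7

Derivation:
After op 1 (in_shuffle): [1 0 4 2 3 6 8 5 7]
After op 2 (in_shuffle): [3 1 6 0 8 4 5 2 7]
After op 3 (in_shuffle): [8 3 4 1 5 6 2 0 7]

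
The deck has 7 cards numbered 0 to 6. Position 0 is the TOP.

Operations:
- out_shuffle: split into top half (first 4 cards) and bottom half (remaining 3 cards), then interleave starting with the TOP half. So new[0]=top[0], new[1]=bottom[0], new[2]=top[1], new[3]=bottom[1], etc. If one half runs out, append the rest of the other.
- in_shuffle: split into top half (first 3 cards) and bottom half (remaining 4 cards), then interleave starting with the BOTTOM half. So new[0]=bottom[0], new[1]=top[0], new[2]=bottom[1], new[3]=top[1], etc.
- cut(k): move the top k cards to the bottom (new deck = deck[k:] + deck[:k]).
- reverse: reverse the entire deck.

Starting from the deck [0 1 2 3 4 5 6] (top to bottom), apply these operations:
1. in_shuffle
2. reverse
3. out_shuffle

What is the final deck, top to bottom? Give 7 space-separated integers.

After op 1 (in_shuffle): [3 0 4 1 5 2 6]
After op 2 (reverse): [6 2 5 1 4 0 3]
After op 3 (out_shuffle): [6 4 2 0 5 3 1]

Answer: 6 4 2 0 5 3 1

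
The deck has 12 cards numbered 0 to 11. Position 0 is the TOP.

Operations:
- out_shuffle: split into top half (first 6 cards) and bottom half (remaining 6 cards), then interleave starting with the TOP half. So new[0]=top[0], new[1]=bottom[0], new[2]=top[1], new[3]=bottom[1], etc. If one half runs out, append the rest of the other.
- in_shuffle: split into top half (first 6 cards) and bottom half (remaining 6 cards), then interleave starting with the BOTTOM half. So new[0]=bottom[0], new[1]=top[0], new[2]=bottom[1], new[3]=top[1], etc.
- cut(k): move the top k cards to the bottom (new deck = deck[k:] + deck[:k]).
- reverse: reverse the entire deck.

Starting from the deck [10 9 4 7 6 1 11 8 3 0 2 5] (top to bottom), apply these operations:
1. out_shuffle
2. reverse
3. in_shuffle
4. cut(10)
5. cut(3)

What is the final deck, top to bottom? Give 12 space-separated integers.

After op 1 (out_shuffle): [10 11 9 8 4 3 7 0 6 2 1 5]
After op 2 (reverse): [5 1 2 6 0 7 3 4 8 9 11 10]
After op 3 (in_shuffle): [3 5 4 1 8 2 9 6 11 0 10 7]
After op 4 (cut(10)): [10 7 3 5 4 1 8 2 9 6 11 0]
After op 5 (cut(3)): [5 4 1 8 2 9 6 11 0 10 7 3]

Answer: 5 4 1 8 2 9 6 11 0 10 7 3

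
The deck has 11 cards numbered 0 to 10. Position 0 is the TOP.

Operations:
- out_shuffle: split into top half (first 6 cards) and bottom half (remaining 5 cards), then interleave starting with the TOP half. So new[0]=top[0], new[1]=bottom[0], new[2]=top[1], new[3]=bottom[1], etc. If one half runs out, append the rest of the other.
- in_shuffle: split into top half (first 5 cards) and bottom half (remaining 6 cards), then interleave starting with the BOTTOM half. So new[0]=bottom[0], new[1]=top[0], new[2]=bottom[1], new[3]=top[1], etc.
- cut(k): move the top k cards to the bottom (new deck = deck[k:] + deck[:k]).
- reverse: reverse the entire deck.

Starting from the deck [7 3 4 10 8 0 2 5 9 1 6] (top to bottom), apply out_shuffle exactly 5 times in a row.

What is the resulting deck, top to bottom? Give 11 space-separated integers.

After op 1 (out_shuffle): [7 2 3 5 4 9 10 1 8 6 0]
After op 2 (out_shuffle): [7 10 2 1 3 8 5 6 4 0 9]
After op 3 (out_shuffle): [7 5 10 6 2 4 1 0 3 9 8]
After op 4 (out_shuffle): [7 1 5 0 10 3 6 9 2 8 4]
After op 5 (out_shuffle): [7 6 1 9 5 2 0 8 10 4 3]

Answer: 7 6 1 9 5 2 0 8 10 4 3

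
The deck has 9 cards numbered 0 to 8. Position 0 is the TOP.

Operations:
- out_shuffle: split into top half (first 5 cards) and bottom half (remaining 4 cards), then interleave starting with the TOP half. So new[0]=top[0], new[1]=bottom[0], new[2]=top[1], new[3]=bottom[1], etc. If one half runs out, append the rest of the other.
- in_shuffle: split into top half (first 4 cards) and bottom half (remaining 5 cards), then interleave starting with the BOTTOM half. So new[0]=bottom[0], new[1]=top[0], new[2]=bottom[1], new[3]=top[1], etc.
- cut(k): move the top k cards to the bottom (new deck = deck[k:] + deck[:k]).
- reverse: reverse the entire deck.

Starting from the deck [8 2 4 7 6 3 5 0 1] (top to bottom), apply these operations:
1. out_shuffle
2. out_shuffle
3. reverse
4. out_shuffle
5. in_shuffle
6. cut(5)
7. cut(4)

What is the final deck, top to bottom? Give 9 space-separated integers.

Answer: 5 4 0 7 1 6 8 3 2

Derivation:
After op 1 (out_shuffle): [8 3 2 5 4 0 7 1 6]
After op 2 (out_shuffle): [8 0 3 7 2 1 5 6 4]
After op 3 (reverse): [4 6 5 1 2 7 3 0 8]
After op 4 (out_shuffle): [4 7 6 3 5 0 1 8 2]
After op 5 (in_shuffle): [5 4 0 7 1 6 8 3 2]
After op 6 (cut(5)): [6 8 3 2 5 4 0 7 1]
After op 7 (cut(4)): [5 4 0 7 1 6 8 3 2]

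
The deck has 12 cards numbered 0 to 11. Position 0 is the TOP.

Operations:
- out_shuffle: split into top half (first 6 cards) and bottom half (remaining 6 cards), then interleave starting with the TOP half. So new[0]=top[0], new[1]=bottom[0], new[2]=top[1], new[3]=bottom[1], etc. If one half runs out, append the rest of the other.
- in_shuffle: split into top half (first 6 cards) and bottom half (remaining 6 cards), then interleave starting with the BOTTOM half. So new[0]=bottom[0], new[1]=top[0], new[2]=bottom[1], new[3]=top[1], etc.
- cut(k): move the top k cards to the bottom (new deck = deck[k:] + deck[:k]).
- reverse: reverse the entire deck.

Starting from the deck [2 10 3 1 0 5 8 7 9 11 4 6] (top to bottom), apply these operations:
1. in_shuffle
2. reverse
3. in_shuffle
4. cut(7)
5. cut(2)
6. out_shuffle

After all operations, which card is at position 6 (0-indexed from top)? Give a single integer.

After op 1 (in_shuffle): [8 2 7 10 9 3 11 1 4 0 6 5]
After op 2 (reverse): [5 6 0 4 1 11 3 9 10 7 2 8]
After op 3 (in_shuffle): [3 5 9 6 10 0 7 4 2 1 8 11]
After op 4 (cut(7)): [4 2 1 8 11 3 5 9 6 10 0 7]
After op 5 (cut(2)): [1 8 11 3 5 9 6 10 0 7 4 2]
After op 6 (out_shuffle): [1 6 8 10 11 0 3 7 5 4 9 2]
Position 6: card 3.

Answer: 3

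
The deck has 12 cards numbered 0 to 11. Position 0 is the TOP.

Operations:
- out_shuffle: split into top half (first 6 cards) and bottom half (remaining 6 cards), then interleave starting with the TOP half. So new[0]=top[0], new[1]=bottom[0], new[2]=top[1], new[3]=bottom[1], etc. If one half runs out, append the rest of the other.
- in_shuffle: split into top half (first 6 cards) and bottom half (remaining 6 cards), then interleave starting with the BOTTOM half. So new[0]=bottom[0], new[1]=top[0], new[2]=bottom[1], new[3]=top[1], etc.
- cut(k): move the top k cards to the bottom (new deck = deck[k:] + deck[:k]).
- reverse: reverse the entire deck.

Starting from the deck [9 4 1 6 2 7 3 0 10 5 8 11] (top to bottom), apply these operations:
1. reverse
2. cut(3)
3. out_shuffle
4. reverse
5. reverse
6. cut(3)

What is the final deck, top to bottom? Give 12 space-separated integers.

Answer: 4 3 9 7 11 2 8 6 5 10 1 0

Derivation:
After op 1 (reverse): [11 8 5 10 0 3 7 2 6 1 4 9]
After op 2 (cut(3)): [10 0 3 7 2 6 1 4 9 11 8 5]
After op 3 (out_shuffle): [10 1 0 4 3 9 7 11 2 8 6 5]
After op 4 (reverse): [5 6 8 2 11 7 9 3 4 0 1 10]
After op 5 (reverse): [10 1 0 4 3 9 7 11 2 8 6 5]
After op 6 (cut(3)): [4 3 9 7 11 2 8 6 5 10 1 0]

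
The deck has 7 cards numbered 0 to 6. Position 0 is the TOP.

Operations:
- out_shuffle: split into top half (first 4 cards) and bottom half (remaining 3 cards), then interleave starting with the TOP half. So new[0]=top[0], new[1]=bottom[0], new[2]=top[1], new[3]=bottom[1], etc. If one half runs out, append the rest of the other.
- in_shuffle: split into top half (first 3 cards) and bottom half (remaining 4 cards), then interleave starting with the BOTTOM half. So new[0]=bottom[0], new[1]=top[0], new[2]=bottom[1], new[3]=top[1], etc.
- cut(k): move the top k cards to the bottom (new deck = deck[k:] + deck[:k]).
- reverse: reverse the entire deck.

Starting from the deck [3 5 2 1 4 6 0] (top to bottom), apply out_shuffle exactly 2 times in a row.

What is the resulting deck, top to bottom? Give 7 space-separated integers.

After op 1 (out_shuffle): [3 4 5 6 2 0 1]
After op 2 (out_shuffle): [3 2 4 0 5 1 6]

Answer: 3 2 4 0 5 1 6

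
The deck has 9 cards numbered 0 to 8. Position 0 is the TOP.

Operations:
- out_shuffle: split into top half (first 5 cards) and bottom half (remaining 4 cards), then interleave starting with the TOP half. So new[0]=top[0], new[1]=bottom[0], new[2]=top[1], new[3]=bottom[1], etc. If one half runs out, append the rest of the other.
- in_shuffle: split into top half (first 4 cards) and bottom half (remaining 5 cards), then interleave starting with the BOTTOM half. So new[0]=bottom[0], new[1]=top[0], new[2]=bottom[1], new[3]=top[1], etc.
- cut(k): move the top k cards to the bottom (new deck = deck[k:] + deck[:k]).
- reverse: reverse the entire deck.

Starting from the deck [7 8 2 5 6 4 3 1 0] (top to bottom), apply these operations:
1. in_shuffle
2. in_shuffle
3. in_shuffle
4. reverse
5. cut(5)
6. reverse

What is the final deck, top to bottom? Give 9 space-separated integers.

Answer: 5 2 8 7 0 1 3 4 6

Derivation:
After op 1 (in_shuffle): [6 7 4 8 3 2 1 5 0]
After op 2 (in_shuffle): [3 6 2 7 1 4 5 8 0]
After op 3 (in_shuffle): [1 3 4 6 5 2 8 7 0]
After op 4 (reverse): [0 7 8 2 5 6 4 3 1]
After op 5 (cut(5)): [6 4 3 1 0 7 8 2 5]
After op 6 (reverse): [5 2 8 7 0 1 3 4 6]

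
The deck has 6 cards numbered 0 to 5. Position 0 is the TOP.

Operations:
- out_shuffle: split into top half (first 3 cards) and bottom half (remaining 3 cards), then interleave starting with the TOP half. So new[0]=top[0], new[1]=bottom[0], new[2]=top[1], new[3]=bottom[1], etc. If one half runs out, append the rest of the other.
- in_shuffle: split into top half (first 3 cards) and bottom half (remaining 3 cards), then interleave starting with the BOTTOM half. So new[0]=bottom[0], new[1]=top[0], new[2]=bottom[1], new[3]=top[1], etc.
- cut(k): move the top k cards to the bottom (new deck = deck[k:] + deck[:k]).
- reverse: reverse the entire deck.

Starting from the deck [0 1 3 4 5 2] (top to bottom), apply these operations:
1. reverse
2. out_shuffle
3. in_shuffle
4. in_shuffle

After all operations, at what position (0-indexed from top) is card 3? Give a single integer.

Answer: 0

Derivation:
After op 1 (reverse): [2 5 4 3 1 0]
After op 2 (out_shuffle): [2 3 5 1 4 0]
After op 3 (in_shuffle): [1 2 4 3 0 5]
After op 4 (in_shuffle): [3 1 0 2 5 4]
Card 3 is at position 0.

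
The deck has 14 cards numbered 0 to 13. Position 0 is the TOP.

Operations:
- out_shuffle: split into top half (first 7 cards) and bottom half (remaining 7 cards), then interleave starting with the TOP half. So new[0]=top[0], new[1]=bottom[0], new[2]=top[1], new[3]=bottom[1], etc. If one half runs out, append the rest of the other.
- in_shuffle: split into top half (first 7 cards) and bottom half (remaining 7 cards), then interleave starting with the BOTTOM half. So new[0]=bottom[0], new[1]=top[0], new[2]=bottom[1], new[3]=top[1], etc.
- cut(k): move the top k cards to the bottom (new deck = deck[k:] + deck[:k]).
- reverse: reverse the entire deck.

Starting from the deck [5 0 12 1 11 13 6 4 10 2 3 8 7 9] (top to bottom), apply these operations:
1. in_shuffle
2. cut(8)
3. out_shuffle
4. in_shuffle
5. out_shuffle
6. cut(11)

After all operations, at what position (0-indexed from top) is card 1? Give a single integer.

After op 1 (in_shuffle): [4 5 10 0 2 12 3 1 8 11 7 13 9 6]
After op 2 (cut(8)): [8 11 7 13 9 6 4 5 10 0 2 12 3 1]
After op 3 (out_shuffle): [8 5 11 10 7 0 13 2 9 12 6 3 4 1]
After op 4 (in_shuffle): [2 8 9 5 12 11 6 10 3 7 4 0 1 13]
After op 5 (out_shuffle): [2 10 8 3 9 7 5 4 12 0 11 1 6 13]
After op 6 (cut(11)): [1 6 13 2 10 8 3 9 7 5 4 12 0 11]
Card 1 is at position 0.

Answer: 0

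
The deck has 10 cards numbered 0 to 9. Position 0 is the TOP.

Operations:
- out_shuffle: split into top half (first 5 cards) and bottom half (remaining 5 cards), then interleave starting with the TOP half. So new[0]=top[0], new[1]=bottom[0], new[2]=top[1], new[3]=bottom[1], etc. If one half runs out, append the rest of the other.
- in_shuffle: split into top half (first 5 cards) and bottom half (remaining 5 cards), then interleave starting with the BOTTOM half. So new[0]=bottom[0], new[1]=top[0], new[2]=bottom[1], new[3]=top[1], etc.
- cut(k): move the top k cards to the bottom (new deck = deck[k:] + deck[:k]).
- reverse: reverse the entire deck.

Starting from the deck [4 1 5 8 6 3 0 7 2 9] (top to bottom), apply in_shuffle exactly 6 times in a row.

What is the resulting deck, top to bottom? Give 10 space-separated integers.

After op 1 (in_shuffle): [3 4 0 1 7 5 2 8 9 6]
After op 2 (in_shuffle): [5 3 2 4 8 0 9 1 6 7]
After op 3 (in_shuffle): [0 5 9 3 1 2 6 4 7 8]
After op 4 (in_shuffle): [2 0 6 5 4 9 7 3 8 1]
After op 5 (in_shuffle): [9 2 7 0 3 6 8 5 1 4]
After op 6 (in_shuffle): [6 9 8 2 5 7 1 0 4 3]

Answer: 6 9 8 2 5 7 1 0 4 3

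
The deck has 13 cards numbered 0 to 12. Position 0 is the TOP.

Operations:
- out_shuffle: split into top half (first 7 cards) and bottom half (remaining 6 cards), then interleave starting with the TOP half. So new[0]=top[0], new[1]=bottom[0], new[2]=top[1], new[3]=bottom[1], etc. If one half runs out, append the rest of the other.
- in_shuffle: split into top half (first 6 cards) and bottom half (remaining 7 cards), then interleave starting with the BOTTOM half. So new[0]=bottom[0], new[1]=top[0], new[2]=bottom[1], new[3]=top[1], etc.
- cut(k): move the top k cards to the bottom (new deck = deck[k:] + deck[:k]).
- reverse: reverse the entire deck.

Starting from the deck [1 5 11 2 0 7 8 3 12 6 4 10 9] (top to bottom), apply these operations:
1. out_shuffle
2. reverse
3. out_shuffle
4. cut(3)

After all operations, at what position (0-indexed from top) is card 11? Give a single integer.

Answer: 0

Derivation:
After op 1 (out_shuffle): [1 3 5 12 11 6 2 4 0 10 7 9 8]
After op 2 (reverse): [8 9 7 10 0 4 2 6 11 12 5 3 1]
After op 3 (out_shuffle): [8 6 9 11 7 12 10 5 0 3 4 1 2]
After op 4 (cut(3)): [11 7 12 10 5 0 3 4 1 2 8 6 9]
Card 11 is at position 0.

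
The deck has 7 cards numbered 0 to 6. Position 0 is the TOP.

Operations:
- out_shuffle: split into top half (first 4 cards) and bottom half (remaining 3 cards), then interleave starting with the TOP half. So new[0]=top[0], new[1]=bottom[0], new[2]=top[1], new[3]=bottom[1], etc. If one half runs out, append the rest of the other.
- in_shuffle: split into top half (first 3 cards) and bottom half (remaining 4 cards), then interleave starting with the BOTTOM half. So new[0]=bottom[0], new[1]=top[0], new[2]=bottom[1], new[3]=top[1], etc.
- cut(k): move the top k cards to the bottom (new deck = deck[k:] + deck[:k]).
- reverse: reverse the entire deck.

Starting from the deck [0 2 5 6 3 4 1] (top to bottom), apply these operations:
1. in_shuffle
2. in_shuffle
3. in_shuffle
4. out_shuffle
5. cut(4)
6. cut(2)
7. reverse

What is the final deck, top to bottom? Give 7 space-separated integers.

Answer: 1 5 4 2 3 0 6

Derivation:
After op 1 (in_shuffle): [6 0 3 2 4 5 1]
After op 2 (in_shuffle): [2 6 4 0 5 3 1]
After op 3 (in_shuffle): [0 2 5 6 3 4 1]
After op 4 (out_shuffle): [0 3 2 4 5 1 6]
After op 5 (cut(4)): [5 1 6 0 3 2 4]
After op 6 (cut(2)): [6 0 3 2 4 5 1]
After op 7 (reverse): [1 5 4 2 3 0 6]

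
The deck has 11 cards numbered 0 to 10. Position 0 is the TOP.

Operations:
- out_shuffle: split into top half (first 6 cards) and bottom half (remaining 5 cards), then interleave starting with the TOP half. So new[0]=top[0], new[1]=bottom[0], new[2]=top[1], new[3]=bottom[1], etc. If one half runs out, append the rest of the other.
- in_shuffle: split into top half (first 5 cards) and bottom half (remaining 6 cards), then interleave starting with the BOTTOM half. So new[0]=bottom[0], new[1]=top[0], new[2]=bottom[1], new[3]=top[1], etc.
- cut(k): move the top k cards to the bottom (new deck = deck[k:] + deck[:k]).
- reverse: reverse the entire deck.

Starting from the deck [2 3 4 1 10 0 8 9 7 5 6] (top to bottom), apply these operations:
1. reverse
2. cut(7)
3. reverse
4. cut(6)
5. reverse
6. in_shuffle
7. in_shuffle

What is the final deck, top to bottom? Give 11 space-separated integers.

Answer: 9 10 3 5 8 1 2 7 0 4 6

Derivation:
After op 1 (reverse): [6 5 7 9 8 0 10 1 4 3 2]
After op 2 (cut(7)): [1 4 3 2 6 5 7 9 8 0 10]
After op 3 (reverse): [10 0 8 9 7 5 6 2 3 4 1]
After op 4 (cut(6)): [6 2 3 4 1 10 0 8 9 7 5]
After op 5 (reverse): [5 7 9 8 0 10 1 4 3 2 6]
After op 6 (in_shuffle): [10 5 1 7 4 9 3 8 2 0 6]
After op 7 (in_shuffle): [9 10 3 5 8 1 2 7 0 4 6]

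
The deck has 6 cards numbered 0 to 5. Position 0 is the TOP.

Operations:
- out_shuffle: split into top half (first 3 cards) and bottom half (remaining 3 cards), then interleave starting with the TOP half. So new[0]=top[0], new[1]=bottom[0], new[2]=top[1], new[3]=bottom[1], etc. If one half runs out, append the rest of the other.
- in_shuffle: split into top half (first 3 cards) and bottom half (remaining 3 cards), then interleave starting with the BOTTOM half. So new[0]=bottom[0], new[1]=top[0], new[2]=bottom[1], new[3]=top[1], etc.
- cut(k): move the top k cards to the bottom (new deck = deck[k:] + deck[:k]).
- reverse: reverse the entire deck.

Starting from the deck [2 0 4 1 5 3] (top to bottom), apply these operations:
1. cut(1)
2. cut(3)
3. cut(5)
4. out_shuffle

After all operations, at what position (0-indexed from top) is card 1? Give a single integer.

Answer: 0

Derivation:
After op 1 (cut(1)): [0 4 1 5 3 2]
After op 2 (cut(3)): [5 3 2 0 4 1]
After op 3 (cut(5)): [1 5 3 2 0 4]
After op 4 (out_shuffle): [1 2 5 0 3 4]
Card 1 is at position 0.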